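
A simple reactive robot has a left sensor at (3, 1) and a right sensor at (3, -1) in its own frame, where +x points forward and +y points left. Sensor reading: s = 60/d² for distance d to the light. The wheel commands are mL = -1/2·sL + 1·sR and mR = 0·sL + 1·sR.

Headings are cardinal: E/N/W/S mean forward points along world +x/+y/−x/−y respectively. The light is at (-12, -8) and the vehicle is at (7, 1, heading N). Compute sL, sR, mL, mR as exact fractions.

5/39 15/136 245/5304 15/136

left sensor world pos  = (6, 4); dL² = 468
right sensor world pos = (8, 4); dR² = 544
sL = 60/468 = 5/39
sR = 60/544 = 15/136
mL = -1/2·sL + 1·sR = 245/5304
mR = 0·sL + 1·sR = 15/136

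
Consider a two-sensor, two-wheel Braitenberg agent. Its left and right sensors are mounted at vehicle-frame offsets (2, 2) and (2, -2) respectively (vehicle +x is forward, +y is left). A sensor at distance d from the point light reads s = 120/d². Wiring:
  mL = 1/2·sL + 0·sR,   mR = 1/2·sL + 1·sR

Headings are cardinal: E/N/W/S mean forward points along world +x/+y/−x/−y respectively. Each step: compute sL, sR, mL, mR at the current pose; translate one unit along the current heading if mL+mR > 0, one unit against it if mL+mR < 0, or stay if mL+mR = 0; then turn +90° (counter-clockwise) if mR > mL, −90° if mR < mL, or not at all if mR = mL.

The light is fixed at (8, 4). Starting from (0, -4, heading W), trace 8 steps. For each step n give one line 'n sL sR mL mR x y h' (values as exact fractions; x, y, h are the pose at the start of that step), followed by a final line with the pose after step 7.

0 3/5 15/17 3/10 201/170 0 -4 W
1 120/149 120/221 60/149 31140/32929 -1 -4 S
2 60/49 12/17 30/49 1098/833 -1 -5 E
3 120/149 24/17 60/149 4596/2533 0 -5 N
4 3/5 15/17 3/10 201/170 0 -4 W
5 120/149 120/221 60/149 31140/32929 -1 -4 S
6 60/49 12/17 30/49 1098/833 -1 -5 E
7 120/149 24/17 60/149 4596/2533 0 -5 N
final 0 -4 W

n=0: pose=(0,-4,W); sL=3/5, sR=15/17; mL=3/10, mR=201/170; mL+mR=126/85 → advance +1; mR−mL=15/17 → turn +1·90°
n=1: pose=(-1,-4,S); sL=120/149, sR=120/221; mL=60/149, mR=31140/32929; mL+mR=44400/32929 → advance +1; mR−mL=120/221 → turn +1·90°
n=2: pose=(-1,-5,E); sL=60/49, sR=12/17; mL=30/49, mR=1098/833; mL+mR=1608/833 → advance +1; mR−mL=12/17 → turn +1·90°
n=3: pose=(0,-5,N); sL=120/149, sR=24/17; mL=60/149, mR=4596/2533; mL+mR=5616/2533 → advance +1; mR−mL=24/17 → turn +1·90°
n=4: pose=(0,-4,W); sL=3/5, sR=15/17; mL=3/10, mR=201/170; mL+mR=126/85 → advance +1; mR−mL=15/17 → turn +1·90°
n=5: pose=(-1,-4,S); sL=120/149, sR=120/221; mL=60/149, mR=31140/32929; mL+mR=44400/32929 → advance +1; mR−mL=120/221 → turn +1·90°
n=6: pose=(-1,-5,E); sL=60/49, sR=12/17; mL=30/49, mR=1098/833; mL+mR=1608/833 → advance +1; mR−mL=12/17 → turn +1·90°
n=7: pose=(0,-5,N); sL=120/149, sR=24/17; mL=60/149, mR=4596/2533; mL+mR=5616/2533 → advance +1; mR−mL=24/17 → turn +1·90°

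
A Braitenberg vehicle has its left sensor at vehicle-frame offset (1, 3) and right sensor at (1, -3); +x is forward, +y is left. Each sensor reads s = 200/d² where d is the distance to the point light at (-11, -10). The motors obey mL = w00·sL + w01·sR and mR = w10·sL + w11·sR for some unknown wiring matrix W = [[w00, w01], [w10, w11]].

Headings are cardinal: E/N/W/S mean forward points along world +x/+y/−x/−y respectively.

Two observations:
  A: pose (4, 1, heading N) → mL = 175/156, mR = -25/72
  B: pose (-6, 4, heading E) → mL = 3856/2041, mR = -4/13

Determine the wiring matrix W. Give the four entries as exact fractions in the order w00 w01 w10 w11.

1 1 -1/2 0

obs A: pose=(4,1,N) → sL=25/36, sR=50/117, mL=175/156, mR=-25/72
obs B: pose=(-6,4,E) → sL=8/13, sR=200/157, mL=3856/2041, mR=-4/13
sensor matrix S = [[25/36, 50/117], [8/13, 200/157]]; det S = 148450/238797
solve [mL_A; mL_B] = S·[w00; w01] and [mR_A; mR_B] = S·[w10; w11]:
  w00 = 1, w01 = 1, w10 = -1/2, w11 = 0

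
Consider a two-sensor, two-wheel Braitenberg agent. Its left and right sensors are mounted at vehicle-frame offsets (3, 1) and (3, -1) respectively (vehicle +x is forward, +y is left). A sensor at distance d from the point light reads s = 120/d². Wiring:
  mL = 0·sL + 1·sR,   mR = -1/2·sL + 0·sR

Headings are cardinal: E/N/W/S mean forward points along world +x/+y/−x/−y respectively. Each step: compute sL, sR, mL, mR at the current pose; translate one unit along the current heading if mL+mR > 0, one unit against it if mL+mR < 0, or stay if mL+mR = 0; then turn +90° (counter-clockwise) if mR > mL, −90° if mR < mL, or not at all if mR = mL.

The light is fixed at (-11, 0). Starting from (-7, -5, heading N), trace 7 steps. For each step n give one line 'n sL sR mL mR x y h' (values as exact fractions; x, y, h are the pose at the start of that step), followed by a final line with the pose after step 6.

n=0: pose=(-7,-5,N); sL=120/13, sR=120/29; mL=120/29, mR=-60/13; mL+mR=-180/377 → advance -1; mR−mL=-3300/377 → turn -1·90°
n=1: pose=(-7,-6,E); sL=60/37, sR=60/49; mL=60/49, mR=-30/37; mL+mR=750/1813 → advance +1; mR−mL=-3690/1813 → turn -1·90°
n=2: pose=(-6,-6,S); sL=40/39, sR=120/97; mL=120/97, mR=-20/39; mL+mR=2740/3783 → advance +1; mR−mL=-6620/3783 → turn -1·90°
n=3: pose=(-6,-7,W); sL=30/17, sR=3; mL=3, mR=-15/17; mL+mR=36/17 → advance +1; mR−mL=-66/17 → turn -1·90°
n=4: pose=(-7,-7,N); sL=24/5, sR=120/41; mL=120/41, mR=-12/5; mL+mR=108/205 → advance +1; mR−mL=-1092/205 → turn -1·90°
n=5: pose=(-7,-6,E); sL=60/37, sR=60/49; mL=60/49, mR=-30/37; mL+mR=750/1813 → advance +1; mR−mL=-3690/1813 → turn -1·90°
n=6: pose=(-6,-6,S); sL=40/39, sR=120/97; mL=120/97, mR=-20/39; mL+mR=2740/3783 → advance +1; mR−mL=-6620/3783 → turn -1·90°

0 120/13 120/29 120/29 -60/13 -7 -5 N
1 60/37 60/49 60/49 -30/37 -7 -6 E
2 40/39 120/97 120/97 -20/39 -6 -6 S
3 30/17 3 3 -15/17 -6 -7 W
4 24/5 120/41 120/41 -12/5 -7 -7 N
5 60/37 60/49 60/49 -30/37 -7 -6 E
6 40/39 120/97 120/97 -20/39 -6 -6 S
final -6 -7 W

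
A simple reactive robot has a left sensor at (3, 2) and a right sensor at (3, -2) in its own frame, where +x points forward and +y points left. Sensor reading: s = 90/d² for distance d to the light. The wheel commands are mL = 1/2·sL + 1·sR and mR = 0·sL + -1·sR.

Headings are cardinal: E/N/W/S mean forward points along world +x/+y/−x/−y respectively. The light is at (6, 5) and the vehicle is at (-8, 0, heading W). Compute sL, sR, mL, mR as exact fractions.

left sensor world pos  = (-11, -2); dL² = 338
right sensor world pos = (-11, 2); dR² = 298
sL = 90/338 = 45/169
sR = 90/298 = 45/149
mL = 1/2·sL + 1·sR = 21915/50362
mR = 0·sL + -1·sR = -45/149

45/169 45/149 21915/50362 -45/149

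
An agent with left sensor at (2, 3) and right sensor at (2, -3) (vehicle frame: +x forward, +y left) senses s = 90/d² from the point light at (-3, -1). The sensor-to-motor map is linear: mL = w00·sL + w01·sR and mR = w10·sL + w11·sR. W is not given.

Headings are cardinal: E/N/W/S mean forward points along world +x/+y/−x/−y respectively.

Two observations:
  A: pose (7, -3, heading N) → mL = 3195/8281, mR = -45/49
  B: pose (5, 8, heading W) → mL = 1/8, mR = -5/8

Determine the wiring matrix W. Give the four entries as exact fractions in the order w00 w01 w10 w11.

1/2 -1 -1/2 0

obs A: pose=(7,-3,N) → sL=90/49, sR=90/169, mL=3195/8281, mR=-45/49
obs B: pose=(5,8,W) → sL=5/4, sR=1/2, mL=1/8, mR=-5/8
sensor matrix S = [[90/49, 90/169], [5/4, 1/2]]; det S = 4185/16562
solve [mL_A; mL_B] = S·[w00; w01] and [mR_A; mR_B] = S·[w10; w11]:
  w00 = 1/2, w01 = -1, w10 = -1/2, w11 = 0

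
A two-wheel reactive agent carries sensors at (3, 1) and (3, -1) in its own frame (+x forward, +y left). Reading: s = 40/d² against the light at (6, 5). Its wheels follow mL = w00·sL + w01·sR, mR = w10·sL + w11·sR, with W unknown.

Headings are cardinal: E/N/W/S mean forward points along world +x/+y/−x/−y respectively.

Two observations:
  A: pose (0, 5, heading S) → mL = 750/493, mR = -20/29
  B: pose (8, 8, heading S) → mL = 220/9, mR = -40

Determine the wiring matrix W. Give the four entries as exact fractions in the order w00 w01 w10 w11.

obs A: pose=(0,5,S) → sL=20/17, sR=20/29, mL=750/493, mR=-20/29
obs B: pose=(8,8,S) → sL=40/9, sR=40, mL=220/9, mR=-40
sensor matrix S = [[20/17, 20/29], [40/9, 40]]; det S = 195200/4437
solve [mL_A; mL_B] = S·[w00; w01] and [mR_A; mR_B] = S·[w10; w11]:
  w00 = 1, w01 = 1/2, w10 = 0, w11 = -1

1 1/2 0 -1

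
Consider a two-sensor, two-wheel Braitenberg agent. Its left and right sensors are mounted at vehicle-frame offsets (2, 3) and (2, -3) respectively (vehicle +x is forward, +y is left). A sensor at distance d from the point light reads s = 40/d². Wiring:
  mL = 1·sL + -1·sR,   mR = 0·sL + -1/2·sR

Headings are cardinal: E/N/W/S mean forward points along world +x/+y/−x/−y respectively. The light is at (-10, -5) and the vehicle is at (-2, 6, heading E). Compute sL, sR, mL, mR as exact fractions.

left sensor world pos  = (0, 9); dL² = 296
right sensor world pos = (0, 3); dR² = 164
sL = 40/296 = 5/37
sR = 40/164 = 10/41
mL = 1·sL + -1·sR = -165/1517
mR = 0·sL + -1/2·sR = -5/41

5/37 10/41 -165/1517 -5/41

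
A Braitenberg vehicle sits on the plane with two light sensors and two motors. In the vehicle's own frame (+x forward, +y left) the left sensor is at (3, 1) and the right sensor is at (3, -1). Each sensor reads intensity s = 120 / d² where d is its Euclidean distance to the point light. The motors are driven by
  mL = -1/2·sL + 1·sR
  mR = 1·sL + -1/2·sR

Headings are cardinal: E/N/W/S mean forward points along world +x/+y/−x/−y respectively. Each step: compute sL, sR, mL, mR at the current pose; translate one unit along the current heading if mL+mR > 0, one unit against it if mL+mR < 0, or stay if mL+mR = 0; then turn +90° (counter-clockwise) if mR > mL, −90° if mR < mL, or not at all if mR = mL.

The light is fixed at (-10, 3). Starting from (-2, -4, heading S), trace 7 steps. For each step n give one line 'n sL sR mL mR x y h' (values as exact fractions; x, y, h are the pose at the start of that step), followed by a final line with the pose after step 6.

0 120/181 120/149 12780/26969 7020/26969 -2 -4 S
1 60/53 60/37 2070/1961 630/1961 -2 -5 W
2 120/61 120/89 1980/5429 7020/5429 -3 -5 N
3 3/2 30/13 81/52 9/26 -3 -4 W
4 120/41 24/13 204/533 1068/533 -4 -4 N
5 60/29 60/17 1230/493 150/493 -4 -3 W
6 24/5 8/3 4/15 52/15 -5 -3 N
final -5 -2 W

n=0: pose=(-2,-4,S); sL=120/181, sR=120/149; mL=12780/26969, mR=7020/26969; mL+mR=19800/26969 → advance +1; mR−mL=-5760/26969 → turn -1·90°
n=1: pose=(-2,-5,W); sL=60/53, sR=60/37; mL=2070/1961, mR=630/1961; mL+mR=2700/1961 → advance +1; mR−mL=-1440/1961 → turn -1·90°
n=2: pose=(-3,-5,N); sL=120/61, sR=120/89; mL=1980/5429, mR=7020/5429; mL+mR=9000/5429 → advance +1; mR−mL=5040/5429 → turn +1·90°
n=3: pose=(-3,-4,W); sL=3/2, sR=30/13; mL=81/52, mR=9/26; mL+mR=99/52 → advance +1; mR−mL=-63/52 → turn -1·90°
n=4: pose=(-4,-4,N); sL=120/41, sR=24/13; mL=204/533, mR=1068/533; mL+mR=1272/533 → advance +1; mR−mL=864/533 → turn +1·90°
n=5: pose=(-4,-3,W); sL=60/29, sR=60/17; mL=1230/493, mR=150/493; mL+mR=1380/493 → advance +1; mR−mL=-1080/493 → turn -1·90°
n=6: pose=(-5,-3,N); sL=24/5, sR=8/3; mL=4/15, mR=52/15; mL+mR=56/15 → advance +1; mR−mL=16/5 → turn +1·90°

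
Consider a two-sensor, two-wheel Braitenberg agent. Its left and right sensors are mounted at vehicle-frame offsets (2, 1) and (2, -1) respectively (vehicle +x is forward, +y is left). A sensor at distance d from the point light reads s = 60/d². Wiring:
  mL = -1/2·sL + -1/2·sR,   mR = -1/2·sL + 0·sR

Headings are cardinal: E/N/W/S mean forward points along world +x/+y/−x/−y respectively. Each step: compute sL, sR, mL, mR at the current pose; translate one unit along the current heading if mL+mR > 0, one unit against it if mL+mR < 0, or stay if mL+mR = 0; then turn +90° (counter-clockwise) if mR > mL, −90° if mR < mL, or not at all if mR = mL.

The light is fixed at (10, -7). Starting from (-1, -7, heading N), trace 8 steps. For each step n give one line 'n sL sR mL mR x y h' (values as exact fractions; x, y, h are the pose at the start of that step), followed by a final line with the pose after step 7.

n=0: pose=(-1,-7,N); sL=15/37, sR=15/26; mL=-945/1924, mR=-15/74; mL+mR=-1335/1924 → advance -1; mR−mL=15/52 → turn +1·90°
n=1: pose=(-1,-8,W); sL=60/173, sR=60/169; mL=-10260/29237, mR=-30/173; mL+mR=-15330/29237 → advance -1; mR−mL=30/169 → turn +1·90°
n=2: pose=(0,-8,S); sL=2/3, sR=6/13; mL=-22/39, mR=-1/3; mL+mR=-35/39 → advance -1; mR−mL=3/13 → turn +1·90°
n=3: pose=(0,-7,E); sL=12/13, sR=12/13; mL=-12/13, mR=-6/13; mL+mR=-18/13 → advance -1; mR−mL=6/13 → turn +1·90°
n=4: pose=(-1,-7,N); sL=15/37, sR=15/26; mL=-945/1924, mR=-15/74; mL+mR=-1335/1924 → advance -1; mR−mL=15/52 → turn +1·90°
n=5: pose=(-1,-8,W); sL=60/173, sR=60/169; mL=-10260/29237, mR=-30/173; mL+mR=-15330/29237 → advance -1; mR−mL=30/169 → turn +1·90°
n=6: pose=(0,-8,S); sL=2/3, sR=6/13; mL=-22/39, mR=-1/3; mL+mR=-35/39 → advance -1; mR−mL=3/13 → turn +1·90°
n=7: pose=(0,-7,E); sL=12/13, sR=12/13; mL=-12/13, mR=-6/13; mL+mR=-18/13 → advance -1; mR−mL=6/13 → turn +1·90°

0 15/37 15/26 -945/1924 -15/74 -1 -7 N
1 60/173 60/169 -10260/29237 -30/173 -1 -8 W
2 2/3 6/13 -22/39 -1/3 0 -8 S
3 12/13 12/13 -12/13 -6/13 0 -7 E
4 15/37 15/26 -945/1924 -15/74 -1 -7 N
5 60/173 60/169 -10260/29237 -30/173 -1 -8 W
6 2/3 6/13 -22/39 -1/3 0 -8 S
7 12/13 12/13 -12/13 -6/13 0 -7 E
final -1 -7 N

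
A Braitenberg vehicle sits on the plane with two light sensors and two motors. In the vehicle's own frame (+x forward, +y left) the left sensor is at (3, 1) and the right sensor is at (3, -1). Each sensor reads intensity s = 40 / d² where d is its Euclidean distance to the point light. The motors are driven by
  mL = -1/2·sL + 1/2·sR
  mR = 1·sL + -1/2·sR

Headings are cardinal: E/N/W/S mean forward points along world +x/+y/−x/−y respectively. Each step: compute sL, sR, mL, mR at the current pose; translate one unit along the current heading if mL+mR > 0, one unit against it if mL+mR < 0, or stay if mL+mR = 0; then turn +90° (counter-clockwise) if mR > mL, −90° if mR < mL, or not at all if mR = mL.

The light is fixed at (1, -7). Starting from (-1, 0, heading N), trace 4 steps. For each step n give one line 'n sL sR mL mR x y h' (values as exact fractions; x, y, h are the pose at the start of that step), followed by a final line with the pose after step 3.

0 40/109 40/101 160/11009 1860/11009 -1 0 N
1 20/37 20/53 -160/1961 690/1961 -1 1 W
2 40/29 40/41 -240/1189 1060/1189 -2 1 S
3 5/8 10/9 35/144 5/72 -2 0 E
final -1 0 S

n=0: pose=(-1,0,N); sL=40/109, sR=40/101; mL=160/11009, mR=1860/11009; mL+mR=20/109 → advance +1; mR−mL=1700/11009 → turn +1·90°
n=1: pose=(-1,1,W); sL=20/37, sR=20/53; mL=-160/1961, mR=690/1961; mL+mR=10/37 → advance +1; mR−mL=850/1961 → turn +1·90°
n=2: pose=(-2,1,S); sL=40/29, sR=40/41; mL=-240/1189, mR=1060/1189; mL+mR=20/29 → advance +1; mR−mL=1300/1189 → turn +1·90°
n=3: pose=(-2,0,E); sL=5/8, sR=10/9; mL=35/144, mR=5/72; mL+mR=5/16 → advance +1; mR−mL=-25/144 → turn -1·90°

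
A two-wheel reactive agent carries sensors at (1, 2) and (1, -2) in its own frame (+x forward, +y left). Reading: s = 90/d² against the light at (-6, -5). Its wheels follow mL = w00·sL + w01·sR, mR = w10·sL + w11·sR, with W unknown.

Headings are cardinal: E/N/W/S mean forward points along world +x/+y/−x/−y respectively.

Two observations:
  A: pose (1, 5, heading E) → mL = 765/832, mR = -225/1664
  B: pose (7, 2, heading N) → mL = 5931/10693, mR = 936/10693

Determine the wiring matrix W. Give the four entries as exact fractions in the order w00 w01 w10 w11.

1/2 1 1/2 -1/2

obs A: pose=(1,5,E) → sL=45/104, sR=45/64, mL=765/832, mR=-225/1664
obs B: pose=(7,2,N) → sL=18/37, sR=90/289, mL=5931/10693, mR=936/10693
sensor matrix S = [[45/104, 45/64], [18/37, 90/289]]; det S = -922185/4448288
solve [mL_A; mL_B] = S·[w00; w01] and [mR_A; mR_B] = S·[w10; w11]:
  w00 = 1/2, w01 = 1, w10 = 1/2, w11 = -1/2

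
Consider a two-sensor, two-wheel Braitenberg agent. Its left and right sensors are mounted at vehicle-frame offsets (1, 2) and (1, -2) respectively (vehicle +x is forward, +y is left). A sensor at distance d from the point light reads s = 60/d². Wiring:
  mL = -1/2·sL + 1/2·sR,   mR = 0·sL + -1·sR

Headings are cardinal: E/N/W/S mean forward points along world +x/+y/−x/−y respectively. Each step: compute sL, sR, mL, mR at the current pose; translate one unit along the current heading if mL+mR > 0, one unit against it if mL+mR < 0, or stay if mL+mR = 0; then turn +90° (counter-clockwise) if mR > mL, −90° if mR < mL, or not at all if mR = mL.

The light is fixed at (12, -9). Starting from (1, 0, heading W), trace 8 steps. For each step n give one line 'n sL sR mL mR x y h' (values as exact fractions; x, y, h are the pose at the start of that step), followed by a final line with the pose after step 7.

n=0: pose=(1,0,W); sL=60/193, sR=12/53; mL=-432/10229, mR=-12/53; mL+mR=-2748/10229 → advance -1; mR−mL=-1884/10229 → turn -1·90°
n=1: pose=(2,0,N); sL=15/61, sR=15/41; mL=150/2501, mR=-15/41; mL+mR=-765/2501 → advance -1; mR−mL=-1065/2501 → turn -1·90°
n=2: pose=(2,-1,E); sL=60/181, sR=20/39; mL=640/7059, mR=-20/39; mL+mR=-2980/7059 → advance -1; mR−mL=-1420/2353 → turn -1·90°
n=3: pose=(1,-1,S); sL=6/13, sR=30/109; mL=-132/1417, mR=-30/109; mL+mR=-522/1417 → advance -1; mR−mL=-258/1417 → turn -1·90°
n=4: pose=(1,0,W); sL=60/193, sR=12/53; mL=-432/10229, mR=-12/53; mL+mR=-2748/10229 → advance -1; mR−mL=-1884/10229 → turn -1·90°
n=5: pose=(2,0,N); sL=15/61, sR=15/41; mL=150/2501, mR=-15/41; mL+mR=-765/2501 → advance -1; mR−mL=-1065/2501 → turn -1·90°
n=6: pose=(2,-1,E); sL=60/181, sR=20/39; mL=640/7059, mR=-20/39; mL+mR=-2980/7059 → advance -1; mR−mL=-1420/2353 → turn -1·90°
n=7: pose=(1,-1,S); sL=6/13, sR=30/109; mL=-132/1417, mR=-30/109; mL+mR=-522/1417 → advance -1; mR−mL=-258/1417 → turn -1·90°

0 60/193 12/53 -432/10229 -12/53 1 0 W
1 15/61 15/41 150/2501 -15/41 2 0 N
2 60/181 20/39 640/7059 -20/39 2 -1 E
3 6/13 30/109 -132/1417 -30/109 1 -1 S
4 60/193 12/53 -432/10229 -12/53 1 0 W
5 15/61 15/41 150/2501 -15/41 2 0 N
6 60/181 20/39 640/7059 -20/39 2 -1 E
7 6/13 30/109 -132/1417 -30/109 1 -1 S
final 1 0 W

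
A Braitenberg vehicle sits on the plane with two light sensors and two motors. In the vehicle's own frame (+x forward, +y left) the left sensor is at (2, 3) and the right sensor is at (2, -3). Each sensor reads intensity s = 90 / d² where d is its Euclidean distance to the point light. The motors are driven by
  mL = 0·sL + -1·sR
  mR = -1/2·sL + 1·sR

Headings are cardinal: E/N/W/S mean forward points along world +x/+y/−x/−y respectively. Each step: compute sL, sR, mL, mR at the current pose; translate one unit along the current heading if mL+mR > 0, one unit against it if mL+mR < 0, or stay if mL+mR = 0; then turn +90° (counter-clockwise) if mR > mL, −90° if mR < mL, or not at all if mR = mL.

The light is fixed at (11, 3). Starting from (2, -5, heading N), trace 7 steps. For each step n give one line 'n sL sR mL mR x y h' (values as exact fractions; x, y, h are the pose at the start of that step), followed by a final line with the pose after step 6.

n=0: pose=(2,-5,N); sL=1/2, sR=5/4; mL=-5/4, mR=1; mL+mR=-1/4 → advance -1; mR−mL=9/4 → turn +1·90°
n=1: pose=(2,-6,W); sL=18/53, sR=90/157; mL=-90/157, mR=3357/8321; mL+mR=-9/53 → advance -1; mR−mL=8127/8321 → turn +1·90°
n=2: pose=(3,-6,S); sL=45/73, sR=45/121; mL=-45/121, mR=1125/17666; mL+mR=-45/146 → advance -1; mR−mL=7695/17666 → turn +1·90°
n=3: pose=(3,-5,E); sL=90/61, sR=90/157; mL=-90/157, mR=-1575/9577; mL+mR=-45/61 → advance -1; mR−mL=3915/9577 → turn +1·90°
n=4: pose=(2,-5,N); sL=1/2, sR=5/4; mL=-5/4, mR=1; mL+mR=-1/4 → advance -1; mR−mL=9/4 → turn +1·90°
n=5: pose=(2,-6,W); sL=18/53, sR=90/157; mL=-90/157, mR=3357/8321; mL+mR=-9/53 → advance -1; mR−mL=8127/8321 → turn +1·90°
n=6: pose=(3,-6,S); sL=45/73, sR=45/121; mL=-45/121, mR=1125/17666; mL+mR=-45/146 → advance -1; mR−mL=7695/17666 → turn +1·90°

0 1/2 5/4 -5/4 1 2 -5 N
1 18/53 90/157 -90/157 3357/8321 2 -6 W
2 45/73 45/121 -45/121 1125/17666 3 -6 S
3 90/61 90/157 -90/157 -1575/9577 3 -5 E
4 1/2 5/4 -5/4 1 2 -5 N
5 18/53 90/157 -90/157 3357/8321 2 -6 W
6 45/73 45/121 -45/121 1125/17666 3 -6 S
final 3 -5 E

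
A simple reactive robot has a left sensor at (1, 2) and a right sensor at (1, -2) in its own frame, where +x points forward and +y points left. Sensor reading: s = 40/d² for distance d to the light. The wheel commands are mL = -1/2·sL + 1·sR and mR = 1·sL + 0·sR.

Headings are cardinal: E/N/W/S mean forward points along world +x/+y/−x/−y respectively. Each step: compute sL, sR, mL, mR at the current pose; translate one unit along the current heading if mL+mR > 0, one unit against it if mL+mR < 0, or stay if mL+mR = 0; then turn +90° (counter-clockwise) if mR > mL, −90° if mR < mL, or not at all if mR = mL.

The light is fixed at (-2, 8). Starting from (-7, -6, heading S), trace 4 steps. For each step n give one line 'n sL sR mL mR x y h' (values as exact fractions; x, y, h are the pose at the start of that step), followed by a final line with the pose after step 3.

0 20/117 20/137 970/16029 20/117 -7 -6 S
1 8/37 8/61 52/2257 8/37 -7 -7 E
2 5/29 1/5 33/290 5/29 -6 -7 N
3 40/281 40/169 7860/47489 40/281 -6 -6 W
final -7 -6 N

n=0: pose=(-7,-6,S); sL=20/117, sR=20/137; mL=970/16029, mR=20/117; mL+mR=3710/16029 → advance +1; mR−mL=590/5343 → turn +1·90°
n=1: pose=(-7,-7,E); sL=8/37, sR=8/61; mL=52/2257, mR=8/37; mL+mR=540/2257 → advance +1; mR−mL=436/2257 → turn +1·90°
n=2: pose=(-6,-7,N); sL=5/29, sR=1/5; mL=33/290, mR=5/29; mL+mR=83/290 → advance +1; mR−mL=17/290 → turn +1·90°
n=3: pose=(-6,-6,W); sL=40/281, sR=40/169; mL=7860/47489, mR=40/281; mL+mR=14620/47489 → advance +1; mR−mL=-1100/47489 → turn -1·90°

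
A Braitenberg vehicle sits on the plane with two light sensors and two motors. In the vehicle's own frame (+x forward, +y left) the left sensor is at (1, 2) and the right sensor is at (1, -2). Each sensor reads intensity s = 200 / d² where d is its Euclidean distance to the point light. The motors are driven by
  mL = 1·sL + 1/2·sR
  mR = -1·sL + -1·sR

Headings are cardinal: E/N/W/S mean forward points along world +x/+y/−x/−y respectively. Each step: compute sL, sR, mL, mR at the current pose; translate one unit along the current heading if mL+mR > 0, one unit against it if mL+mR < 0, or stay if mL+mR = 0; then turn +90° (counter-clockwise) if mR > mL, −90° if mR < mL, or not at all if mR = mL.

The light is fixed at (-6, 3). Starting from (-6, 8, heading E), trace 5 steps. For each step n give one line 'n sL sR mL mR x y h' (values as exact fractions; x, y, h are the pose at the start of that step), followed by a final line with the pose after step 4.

0 4 20 14 -24 -6 8 E
1 200/17 8 268/17 -336/17 -7 8 S
2 10 50/17 195/17 -220/17 -7 9 W
3 200/53 200/53 300/53 -400/53 -6 9 N
4 4 20 14 -24 -6 8 E
final -7 8 S

n=0: pose=(-6,8,E); sL=4, sR=20; mL=14, mR=-24; mL+mR=-10 → advance -1; mR−mL=-38 → turn -1·90°
n=1: pose=(-7,8,S); sL=200/17, sR=8; mL=268/17, mR=-336/17; mL+mR=-4 → advance -1; mR−mL=-604/17 → turn -1·90°
n=2: pose=(-7,9,W); sL=10, sR=50/17; mL=195/17, mR=-220/17; mL+mR=-25/17 → advance -1; mR−mL=-415/17 → turn -1·90°
n=3: pose=(-6,9,N); sL=200/53, sR=200/53; mL=300/53, mR=-400/53; mL+mR=-100/53 → advance -1; mR−mL=-700/53 → turn -1·90°
n=4: pose=(-6,8,E); sL=4, sR=20; mL=14, mR=-24; mL+mR=-10 → advance -1; mR−mL=-38 → turn -1·90°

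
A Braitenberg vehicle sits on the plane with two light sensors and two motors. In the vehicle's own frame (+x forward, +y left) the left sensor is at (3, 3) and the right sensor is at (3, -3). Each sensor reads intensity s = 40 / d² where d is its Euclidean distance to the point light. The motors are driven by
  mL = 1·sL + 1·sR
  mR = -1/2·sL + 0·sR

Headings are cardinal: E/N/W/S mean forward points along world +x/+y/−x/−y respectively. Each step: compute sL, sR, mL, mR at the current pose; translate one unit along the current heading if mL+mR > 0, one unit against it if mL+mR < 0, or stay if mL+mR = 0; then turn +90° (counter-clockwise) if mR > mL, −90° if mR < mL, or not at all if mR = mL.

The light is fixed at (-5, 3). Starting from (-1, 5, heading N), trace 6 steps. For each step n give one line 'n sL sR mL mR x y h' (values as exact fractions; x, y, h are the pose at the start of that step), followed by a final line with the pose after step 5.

0 20/13 20/37 1000/481 -10/13 -1 5 N
1 8/17 40/49 1072/833 -4/17 -1 6 E
2 5/8 10 85/8 -5/16 0 6 S
3 8 40/29 272/29 -4 0 5 W
4 20/13 20/37 1000/481 -10/13 -1 5 N
5 8/17 40/49 1072/833 -4/17 -1 6 E
final 0 6 S

n=0: pose=(-1,5,N); sL=20/13, sR=20/37; mL=1000/481, mR=-10/13; mL+mR=630/481 → advance +1; mR−mL=-1370/481 → turn -1·90°
n=1: pose=(-1,6,E); sL=8/17, sR=40/49; mL=1072/833, mR=-4/17; mL+mR=876/833 → advance +1; mR−mL=-1268/833 → turn -1·90°
n=2: pose=(0,6,S); sL=5/8, sR=10; mL=85/8, mR=-5/16; mL+mR=165/16 → advance +1; mR−mL=-175/16 → turn -1·90°
n=3: pose=(0,5,W); sL=8, sR=40/29; mL=272/29, mR=-4; mL+mR=156/29 → advance +1; mR−mL=-388/29 → turn -1·90°
n=4: pose=(-1,5,N); sL=20/13, sR=20/37; mL=1000/481, mR=-10/13; mL+mR=630/481 → advance +1; mR−mL=-1370/481 → turn -1·90°
n=5: pose=(-1,6,E); sL=8/17, sR=40/49; mL=1072/833, mR=-4/17; mL+mR=876/833 → advance +1; mR−mL=-1268/833 → turn -1·90°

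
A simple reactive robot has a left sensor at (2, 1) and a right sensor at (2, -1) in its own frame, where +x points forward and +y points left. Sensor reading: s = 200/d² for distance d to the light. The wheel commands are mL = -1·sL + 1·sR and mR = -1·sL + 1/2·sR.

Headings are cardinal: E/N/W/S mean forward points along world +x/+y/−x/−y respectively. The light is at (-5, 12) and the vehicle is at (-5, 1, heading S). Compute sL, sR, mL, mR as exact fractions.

20/17 20/17 0 -10/17

left sensor world pos  = (-4, -1); dL² = 170
right sensor world pos = (-6, -1); dR² = 170
sL = 200/170 = 20/17
sR = 200/170 = 20/17
mL = -1·sL + 1·sR = 0
mR = -1·sL + 1/2·sR = -10/17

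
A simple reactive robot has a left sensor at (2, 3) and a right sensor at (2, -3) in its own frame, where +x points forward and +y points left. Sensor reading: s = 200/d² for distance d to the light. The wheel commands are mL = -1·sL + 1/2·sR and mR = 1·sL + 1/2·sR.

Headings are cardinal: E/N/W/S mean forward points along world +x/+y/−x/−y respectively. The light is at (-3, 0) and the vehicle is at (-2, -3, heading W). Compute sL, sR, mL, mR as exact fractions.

left sensor world pos  = (-4, -6); dL² = 37
right sensor world pos = (-4, 0); dR² = 1
sL = 200/37 = 200/37
sR = 200/1 = 200
mL = -1·sL + 1/2·sR = 3500/37
mR = 1·sL + 1/2·sR = 3900/37

200/37 200 3500/37 3900/37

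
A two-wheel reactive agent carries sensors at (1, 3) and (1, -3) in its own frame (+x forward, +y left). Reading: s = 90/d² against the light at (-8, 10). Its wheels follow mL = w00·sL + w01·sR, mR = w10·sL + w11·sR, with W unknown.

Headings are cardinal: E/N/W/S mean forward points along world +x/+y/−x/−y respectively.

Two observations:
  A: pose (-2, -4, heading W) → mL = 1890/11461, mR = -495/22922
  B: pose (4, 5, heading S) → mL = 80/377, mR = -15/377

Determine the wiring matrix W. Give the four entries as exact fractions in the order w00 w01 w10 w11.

obs A: pose=(-2,-4,W) → sL=45/157, sR=45/73, mL=1890/11461, mR=-495/22922
obs B: pose=(4,5,S) → sL=10/29, sR=10/13, mL=80/377, mR=-15/377
sensor matrix S = [[45/157, 45/73], [10/29, 10/13]]; det S = 34200/4320797
solve [mL_A; mL_B] = S·[w00; w01] and [mR_A; mR_B] = S·[w10; w11]:
  w00 = -1/2, w01 = 1/2, w10 = 1, w11 = -1/2

-1/2 1/2 1 -1/2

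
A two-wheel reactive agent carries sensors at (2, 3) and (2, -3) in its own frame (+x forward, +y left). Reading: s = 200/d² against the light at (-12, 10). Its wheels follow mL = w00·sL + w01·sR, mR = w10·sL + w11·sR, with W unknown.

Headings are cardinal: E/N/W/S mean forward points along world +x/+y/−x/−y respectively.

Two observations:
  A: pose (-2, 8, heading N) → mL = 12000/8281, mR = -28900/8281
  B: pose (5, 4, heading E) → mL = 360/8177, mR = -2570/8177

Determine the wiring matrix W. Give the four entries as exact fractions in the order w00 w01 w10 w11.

1/2 -1/2 -1 1/2

obs A: pose=(-2,8,N) → sL=200/49, sR=200/169, mL=12000/8281, mR=-28900/8281
obs B: pose=(5,4,E) → sL=20/37, sR=100/221, mL=360/8177, mR=-2570/8177
sensor matrix S = [[200/49, 200/169], [20/37, 100/221]]; det S = 6288000/5208749
solve [mL_A; mL_B] = S·[w00; w01] and [mR_A; mR_B] = S·[w10; w11]:
  w00 = 1/2, w01 = -1/2, w10 = -1, w11 = 1/2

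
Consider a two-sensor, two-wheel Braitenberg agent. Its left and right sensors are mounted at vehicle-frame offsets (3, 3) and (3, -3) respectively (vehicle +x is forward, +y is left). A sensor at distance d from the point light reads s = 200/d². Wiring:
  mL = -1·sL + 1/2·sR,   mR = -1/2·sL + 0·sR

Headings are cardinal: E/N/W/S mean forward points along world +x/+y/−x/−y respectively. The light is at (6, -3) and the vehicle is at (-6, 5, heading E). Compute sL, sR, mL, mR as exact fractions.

left sensor world pos  = (-3, 8); dL² = 202
right sensor world pos = (-3, 2); dR² = 106
sL = 200/202 = 100/101
sR = 200/106 = 100/53
mL = -1·sL + 1/2·sR = -250/5353
mR = -1/2·sL + 0·sR = -50/101

100/101 100/53 -250/5353 -50/101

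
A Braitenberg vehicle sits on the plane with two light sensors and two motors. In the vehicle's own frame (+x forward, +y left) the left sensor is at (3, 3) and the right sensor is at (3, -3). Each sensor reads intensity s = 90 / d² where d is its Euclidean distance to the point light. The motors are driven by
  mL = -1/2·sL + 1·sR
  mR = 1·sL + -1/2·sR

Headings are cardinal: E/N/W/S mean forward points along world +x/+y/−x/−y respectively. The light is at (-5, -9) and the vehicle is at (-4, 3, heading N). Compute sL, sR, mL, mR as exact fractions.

left sensor world pos  = (-7, 6); dL² = 229
right sensor world pos = (-1, 6); dR² = 241
sL = 90/229 = 90/229
sR = 90/241 = 90/241
mL = -1/2·sL + 1·sR = 9765/55189
mR = 1·sL + -1/2·sR = 11385/55189

90/229 90/241 9765/55189 11385/55189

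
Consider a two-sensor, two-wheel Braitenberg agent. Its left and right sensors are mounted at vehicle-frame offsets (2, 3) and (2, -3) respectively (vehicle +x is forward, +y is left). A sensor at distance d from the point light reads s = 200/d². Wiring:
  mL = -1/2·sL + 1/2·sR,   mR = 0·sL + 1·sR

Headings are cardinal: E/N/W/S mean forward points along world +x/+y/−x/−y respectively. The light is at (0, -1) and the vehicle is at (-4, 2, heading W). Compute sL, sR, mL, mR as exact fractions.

50/9 25/9 -25/18 25/9

left sensor world pos  = (-6, -1); dL² = 36
right sensor world pos = (-6, 5); dR² = 72
sL = 200/36 = 50/9
sR = 200/72 = 25/9
mL = -1/2·sL + 1/2·sR = -25/18
mR = 0·sL + 1·sR = 25/9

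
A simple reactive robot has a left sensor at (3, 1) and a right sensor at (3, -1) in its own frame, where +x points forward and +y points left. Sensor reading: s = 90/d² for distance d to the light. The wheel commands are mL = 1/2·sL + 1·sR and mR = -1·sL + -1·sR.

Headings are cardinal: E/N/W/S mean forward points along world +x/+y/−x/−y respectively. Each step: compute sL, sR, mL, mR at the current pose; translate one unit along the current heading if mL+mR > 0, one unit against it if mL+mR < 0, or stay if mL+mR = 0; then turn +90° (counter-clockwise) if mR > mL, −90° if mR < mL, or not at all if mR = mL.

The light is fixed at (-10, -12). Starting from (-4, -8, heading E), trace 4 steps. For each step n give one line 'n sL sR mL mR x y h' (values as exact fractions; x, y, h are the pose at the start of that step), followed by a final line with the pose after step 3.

n=0: pose=(-4,-8,E); sL=45/53, sR=1; mL=151/106, mR=-98/53; mL+mR=-45/106 → advance -1; mR−mL=-347/106 → turn -1·90°
n=1: pose=(-5,-8,S); sL=90/37, sR=90/17; mL=4095/629, mR=-4860/629; mL+mR=-45/37 → advance -1; mR−mL=-8955/629 → turn -1·90°
n=2: pose=(-5,-7,W); sL=9/2, sR=9/4; mL=9/2, mR=-27/4; mL+mR=-9/4 → advance -1; mR−mL=-45/4 → turn -1·90°
n=3: pose=(-4,-7,N); sL=90/89, sR=90/113; mL=13095/10057, mR=-18180/10057; mL+mR=-45/89 → advance -1; mR−mL=-31275/10057 → turn -1·90°

0 45/53 1 151/106 -98/53 -4 -8 E
1 90/37 90/17 4095/629 -4860/629 -5 -8 S
2 9/2 9/4 9/2 -27/4 -5 -7 W
3 90/89 90/113 13095/10057 -18180/10057 -4 -7 N
final -4 -8 E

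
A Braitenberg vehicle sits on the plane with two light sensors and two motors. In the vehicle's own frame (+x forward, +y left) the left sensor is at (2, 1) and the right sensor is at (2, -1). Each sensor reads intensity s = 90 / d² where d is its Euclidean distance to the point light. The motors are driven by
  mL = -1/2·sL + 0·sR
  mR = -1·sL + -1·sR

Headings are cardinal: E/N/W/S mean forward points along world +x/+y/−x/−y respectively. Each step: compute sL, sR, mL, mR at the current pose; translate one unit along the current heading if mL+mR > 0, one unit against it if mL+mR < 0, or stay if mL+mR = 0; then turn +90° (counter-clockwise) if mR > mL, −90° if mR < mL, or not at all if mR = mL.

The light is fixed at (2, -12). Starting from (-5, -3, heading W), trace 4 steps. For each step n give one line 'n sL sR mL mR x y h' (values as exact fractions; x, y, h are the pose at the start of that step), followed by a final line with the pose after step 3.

0 18/29 90/181 -9/29 -5868/5249 -5 -3 W
1 9/17 45/73 -9/34 -1422/1241 -4 -3 N
2 90/97 18/13 -45/97 -2916/1261 -4 -4 E
3 5/4 9/10 -5/8 -43/20 -5 -4 S
final -5 -3 W

n=0: pose=(-5,-3,W); sL=18/29, sR=90/181; mL=-9/29, mR=-5868/5249; mL+mR=-7497/5249 → advance -1; mR−mL=-4239/5249 → turn -1·90°
n=1: pose=(-4,-3,N); sL=9/17, sR=45/73; mL=-9/34, mR=-1422/1241; mL+mR=-3501/2482 → advance -1; mR−mL=-2187/2482 → turn -1·90°
n=2: pose=(-4,-4,E); sL=90/97, sR=18/13; mL=-45/97, mR=-2916/1261; mL+mR=-3501/1261 → advance -1; mR−mL=-2331/1261 → turn -1·90°
n=3: pose=(-5,-4,S); sL=5/4, sR=9/10; mL=-5/8, mR=-43/20; mL+mR=-111/40 → advance -1; mR−mL=-61/40 → turn -1·90°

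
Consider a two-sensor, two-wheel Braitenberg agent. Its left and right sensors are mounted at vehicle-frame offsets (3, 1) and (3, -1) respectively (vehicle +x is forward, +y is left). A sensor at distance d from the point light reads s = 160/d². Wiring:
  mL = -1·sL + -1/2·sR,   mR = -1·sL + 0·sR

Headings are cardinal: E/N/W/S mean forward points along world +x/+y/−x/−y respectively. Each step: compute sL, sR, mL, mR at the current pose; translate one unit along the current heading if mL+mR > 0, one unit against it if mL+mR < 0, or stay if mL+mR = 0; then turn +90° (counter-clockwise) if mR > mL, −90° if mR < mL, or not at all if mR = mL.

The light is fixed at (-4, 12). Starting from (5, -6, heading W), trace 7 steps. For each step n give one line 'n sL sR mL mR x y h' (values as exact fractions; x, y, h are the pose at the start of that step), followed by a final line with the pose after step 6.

0 160/397 32/65 -16752/25805 -160/397 5 -6 W
1 80/281 80/261 -32120/73341 -80/281 6 -6 S
2 32/85 160/493 -1328/2465 -32/85 6 -5 E
3 8/13 20/37 -426/481 -8/13 5 -5 N
4 160/397 32/65 -16752/25805 -160/397 5 -6 W
5 80/281 80/261 -32120/73341 -80/281 6 -6 S
6 32/85 160/493 -1328/2465 -32/85 6 -5 E
final 5 -5 N

n=0: pose=(5,-6,W); sL=160/397, sR=32/65; mL=-16752/25805, mR=-160/397; mL+mR=-27152/25805 → advance -1; mR−mL=16/65 → turn +1·90°
n=1: pose=(6,-6,S); sL=80/281, sR=80/261; mL=-32120/73341, mR=-80/281; mL+mR=-53000/73341 → advance -1; mR−mL=40/261 → turn +1·90°
n=2: pose=(6,-5,E); sL=32/85, sR=160/493; mL=-1328/2465, mR=-32/85; mL+mR=-2256/2465 → advance -1; mR−mL=80/493 → turn +1·90°
n=3: pose=(5,-5,N); sL=8/13, sR=20/37; mL=-426/481, mR=-8/13; mL+mR=-722/481 → advance -1; mR−mL=10/37 → turn +1·90°
n=4: pose=(5,-6,W); sL=160/397, sR=32/65; mL=-16752/25805, mR=-160/397; mL+mR=-27152/25805 → advance -1; mR−mL=16/65 → turn +1·90°
n=5: pose=(6,-6,S); sL=80/281, sR=80/261; mL=-32120/73341, mR=-80/281; mL+mR=-53000/73341 → advance -1; mR−mL=40/261 → turn +1·90°
n=6: pose=(6,-5,E); sL=32/85, sR=160/493; mL=-1328/2465, mR=-32/85; mL+mR=-2256/2465 → advance -1; mR−mL=80/493 → turn +1·90°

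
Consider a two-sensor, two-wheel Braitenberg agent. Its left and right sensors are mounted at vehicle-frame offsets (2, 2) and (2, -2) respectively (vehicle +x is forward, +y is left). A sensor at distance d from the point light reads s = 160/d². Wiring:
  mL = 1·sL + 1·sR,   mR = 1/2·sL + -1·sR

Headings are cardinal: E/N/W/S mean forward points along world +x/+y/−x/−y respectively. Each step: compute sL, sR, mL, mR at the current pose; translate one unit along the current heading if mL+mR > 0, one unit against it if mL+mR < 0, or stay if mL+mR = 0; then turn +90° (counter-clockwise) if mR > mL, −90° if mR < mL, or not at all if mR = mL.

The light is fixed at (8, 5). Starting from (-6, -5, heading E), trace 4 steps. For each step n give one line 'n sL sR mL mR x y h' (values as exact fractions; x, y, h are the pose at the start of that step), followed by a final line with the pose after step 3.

0 10/13 5/9 155/117 -20/117 -6 -5 E
1 32/53 160/369 20288/19557 -2576/19557 -5 -5 S
2 80/197 80/153 28000/30141 -9640/30141 -5 -6 W
3 160/337 32/45 17984/15165 -7184/15165 -6 -6 N
final -6 -5 E

n=0: pose=(-6,-5,E); sL=10/13, sR=5/9; mL=155/117, mR=-20/117; mL+mR=15/13 → advance +1; mR−mL=-175/117 → turn -1·90°
n=1: pose=(-5,-5,S); sL=32/53, sR=160/369; mL=20288/19557, mR=-2576/19557; mL+mR=48/53 → advance +1; mR−mL=-22864/19557 → turn -1·90°
n=2: pose=(-5,-6,W); sL=80/197, sR=80/153; mL=28000/30141, mR=-9640/30141; mL+mR=120/197 → advance +1; mR−mL=-37640/30141 → turn -1·90°
n=3: pose=(-6,-6,N); sL=160/337, sR=32/45; mL=17984/15165, mR=-7184/15165; mL+mR=240/337 → advance +1; mR−mL=-25168/15165 → turn -1·90°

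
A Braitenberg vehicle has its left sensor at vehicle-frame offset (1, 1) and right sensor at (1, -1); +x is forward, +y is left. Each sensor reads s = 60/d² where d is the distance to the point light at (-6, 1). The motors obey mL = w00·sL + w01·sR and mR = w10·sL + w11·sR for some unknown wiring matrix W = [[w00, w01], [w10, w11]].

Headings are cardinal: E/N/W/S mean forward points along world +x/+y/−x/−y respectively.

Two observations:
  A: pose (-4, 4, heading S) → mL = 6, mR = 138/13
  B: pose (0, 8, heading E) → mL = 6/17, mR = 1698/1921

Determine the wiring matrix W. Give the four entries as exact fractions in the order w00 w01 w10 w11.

0 1/2 1 1/2

obs A: pose=(-4,4,S) → sL=60/13, sR=12, mL=6, mR=138/13
obs B: pose=(0,8,E) → sL=60/113, sR=12/17, mL=6/17, mR=1698/1921
sensor matrix S = [[60/13, 12], [60/113, 12/17]]; det S = -77760/24973
solve [mL_A; mL_B] = S·[w00; w01] and [mR_A; mR_B] = S·[w10; w11]:
  w00 = 0, w01 = 1/2, w10 = 1, w11 = 1/2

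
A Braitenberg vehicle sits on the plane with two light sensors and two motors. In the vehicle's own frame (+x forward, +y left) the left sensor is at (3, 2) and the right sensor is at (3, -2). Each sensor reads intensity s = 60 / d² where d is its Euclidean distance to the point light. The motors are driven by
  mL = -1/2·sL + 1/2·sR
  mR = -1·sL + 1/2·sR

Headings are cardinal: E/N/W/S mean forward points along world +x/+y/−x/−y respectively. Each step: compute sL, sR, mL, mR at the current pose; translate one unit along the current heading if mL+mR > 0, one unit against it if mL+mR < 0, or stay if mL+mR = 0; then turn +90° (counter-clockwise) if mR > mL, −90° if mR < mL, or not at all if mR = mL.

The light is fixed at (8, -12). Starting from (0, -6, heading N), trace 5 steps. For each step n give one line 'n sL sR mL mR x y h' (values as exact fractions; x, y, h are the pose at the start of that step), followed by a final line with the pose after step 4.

n=0: pose=(0,-6,N); sL=60/181, sR=20/39; mL=640/7059, mR=-530/7059; mL+mR=110/7059 → advance +1; mR−mL=-30/181 → turn -1·90°
n=1: pose=(0,-5,E); sL=30/53, sR=6/5; mL=84/265, mR=9/265; mL+mR=93/265 → advance +1; mR−mL=-15/53 → turn -1·90°
n=2: pose=(1,-5,S); sL=60/41, sR=60/97; mL=-1680/3977, mR=-4590/3977; mL+mR=-6270/3977 → advance -1; mR−mL=-30/41 → turn -1·90°
n=3: pose=(1,-4,W); sL=15/34, sR=3/10; mL=-6/85, mR=-99/340; mL+mR=-123/340 → advance -1; mR−mL=-15/68 → turn -1·90°
n=4: pose=(2,-4,N); sL=12/37, sR=60/137; mL=288/5069, mR=-534/5069; mL+mR=-246/5069 → advance -1; mR−mL=-6/37 → turn -1·90°

0 60/181 20/39 640/7059 -530/7059 0 -6 N
1 30/53 6/5 84/265 9/265 0 -5 E
2 60/41 60/97 -1680/3977 -4590/3977 1 -5 S
3 15/34 3/10 -6/85 -99/340 1 -4 W
4 12/37 60/137 288/5069 -534/5069 2 -4 N
final 2 -5 E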